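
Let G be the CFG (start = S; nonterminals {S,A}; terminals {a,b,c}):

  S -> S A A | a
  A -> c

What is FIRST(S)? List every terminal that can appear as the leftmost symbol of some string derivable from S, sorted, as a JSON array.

FIRST iteration:
round 1:
  A via A→c: +{c}
  S via S→a: +{a}
  S: {a}  A: {c}
round 2: (no change)
  S: {a}  A: {c}

FIRST(S) = ["a"]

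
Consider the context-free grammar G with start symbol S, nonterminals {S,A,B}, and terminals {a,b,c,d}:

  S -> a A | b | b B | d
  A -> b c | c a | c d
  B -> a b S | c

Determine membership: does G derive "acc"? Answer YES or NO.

Convert to CNF:
  S -> T0 B | T2 A | b | d
  A -> T0 T1 | T1 T2 | T1 T3
  B -> T2 X4 | c
  T0 -> b
  T1 -> c
  T2 -> a
  T3 -> d
  X4 -> T0 S

Fill CYK table bottom-up:
  [0..0]={T2}  "a"  orig:{}
  [1..1]={B,T1}  "c"  orig:{B}
  [2..2]={B,T1}  "c"  orig:{B}
  [0..1]=∅  "ac"
  [1..2]=∅  "cc"
  [0..2]=∅  "acc"

S ∉ T[0,2] ⇒ NO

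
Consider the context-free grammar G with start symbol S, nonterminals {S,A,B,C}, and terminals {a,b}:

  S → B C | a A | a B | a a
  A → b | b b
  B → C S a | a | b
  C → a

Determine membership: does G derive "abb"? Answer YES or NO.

CNF form of G:
  S -> B C | T1 A | T1 B | T1 T1
  A -> T0 T0 | b
  B -> C X2 | a | b
  C -> a
  T0 -> b
  T1 -> a
  X2 -> S T1

Fill CYK table bottom-up:
  cell(0,0) a: {B,C,T1}  orig:{B,C}
  cell(1,1) b: {A,B,T0}  orig:{A,B}
  cell(2,2) b: {A,B,T0}  orig:{A,B}
  cell(0,1) ab: {S}
  cell(1,2) bb: {A}
  cell(0,2) abb: {S}

S ∈ T[0,2] ⇒ YES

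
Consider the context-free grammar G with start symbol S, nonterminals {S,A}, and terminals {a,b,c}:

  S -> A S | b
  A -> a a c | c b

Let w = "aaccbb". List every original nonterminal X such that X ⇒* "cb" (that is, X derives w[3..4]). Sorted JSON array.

Convert to CNF:
  S -> A S | b
  A -> T0 X3 | T1 T2
  T0 -> a
  T1 -> c
  T2 -> b
  X3 -> T0 T1

Fill CYK table bottom-up (cells [i..j] with 3 ≤ i ≤ j ≤ 4 only):
  T[3,3] 'c' = {T1}  orig:{}
  T[4,4] 'b' = {S,T2}  orig:{S}
  T[3,4] 'cb' = {A}

Original NTs in T[3,4] deriving "cb": ["A"]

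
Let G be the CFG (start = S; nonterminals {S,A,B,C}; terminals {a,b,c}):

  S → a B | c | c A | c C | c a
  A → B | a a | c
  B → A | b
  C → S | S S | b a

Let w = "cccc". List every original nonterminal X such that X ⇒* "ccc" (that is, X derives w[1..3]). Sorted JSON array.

CNF form of G:
  S -> T0 B | T2 A | T2 C | T2 T0 | c
  A -> T0 T0 | b | c
  B -> T0 T0 | b | c
  C -> S S | T0 B | T1 T0 | T2 A | T2 C | T2 T0 | c
  T0 -> a
  T1 -> b
  T2 -> c

CYK table (by increasing span) — only the sub-triangle for w[1..3]:
  T[1,1] 'c' = {A,B,C,S,T2}  orig:{A,B,C,S}
  T[2,2] 'c' = {A,B,C,S,T2}  orig:{A,B,C,S}
  T[3,3] 'c' = {A,B,C,S,T2}  orig:{A,B,C,S}
  T[1,2] 'cc' = {C,S}
  T[2,3] 'cc' = {C,S}
  T[1,3] 'ccc' = {C,S}

Original NTs in T[1,3] deriving "ccc": ["C", "S"]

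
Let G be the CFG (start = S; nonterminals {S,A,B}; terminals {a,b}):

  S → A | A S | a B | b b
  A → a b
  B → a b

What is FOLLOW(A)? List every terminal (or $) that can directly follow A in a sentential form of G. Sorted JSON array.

Compute FIRST by fixpoint:
pass 1:
  A via A→a b: +{a}
  B via B→a b: +{a}
  S via S→A: +{a}
  S via S→b b: +{b}
  S: {a,b}  A: {a}  B: {a}
pass 2: — fixpoint
  S: {a,b}  A: {a}  B: {a}

FOLLOW sets:
seed FOLLOW(S) with $
iter 1:
  S→A: FOLLOW(A) ⊇ FOLLOW(S) ⊇ {$}; new: +{$}
  S→A S: FOLLOW(A) ⊇ FIRST(S) = {a,b}; new: +{a,b}
  S→a B: FOLLOW(B) ⊇ FOLLOW(S) ⊇ {$}; new: +{$}
  S: {$}  A: {$,a,b}  B: {$}
iter 2: done
  S: {$}  A: {$,a,b}  B: {$}

FOLLOW(A) = ["$", "a", "b"]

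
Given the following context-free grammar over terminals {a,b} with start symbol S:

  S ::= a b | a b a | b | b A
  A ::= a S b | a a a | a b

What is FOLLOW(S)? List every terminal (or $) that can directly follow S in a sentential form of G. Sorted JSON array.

Compute FIRST by fixpoint:
iter 1:
  A via A→a S b: +{a}
  S via S→a b: +{a}
  S via S→b: +{b}
  FIRST[S]={a,b}  FIRST[A]={a}
iter 2: (stable)
  FIRST[S]={a,b}  FIRST[A]={a}

Compute FOLLOW by fixpoint:
FOLLOW(S) := {$}
iter 1:
  A→a S b: FOLLOW(S) ⊇ FIRST(b) = {b}; new: +{b}
  S→b A: FOLLOW(A) ⊇ FOLLOW(S) ⊇ {$,b}; new: +{$,b}
  FOLLOW[S]={$,b}  FOLLOW[A]={$,b}
iter 2: (stable)
  FOLLOW[S]={$,b}  FOLLOW[A]={$,b}

FOLLOW(S) = ["$", "b"]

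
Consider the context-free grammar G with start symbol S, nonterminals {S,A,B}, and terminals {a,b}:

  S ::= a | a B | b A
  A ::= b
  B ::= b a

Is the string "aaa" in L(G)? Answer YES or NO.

Convert to CNF:
  S -> T0 A | T1 B | a
  A -> b
  B -> T0 T1
  T0 -> b
  T1 -> a

Fill CYK table bottom-up:
  [0..0]={S,T1}  "a"  orig:{S}
  [1..1]={S,T1}  "a"  orig:{S}
  [2..2]={S,T1}  "a"  orig:{S}
  [0..1]=∅  "aa"
  [1..2]=∅  "aa"
  [0..2]=∅  "aaa"

S ∉ T[0,2] ⇒ NO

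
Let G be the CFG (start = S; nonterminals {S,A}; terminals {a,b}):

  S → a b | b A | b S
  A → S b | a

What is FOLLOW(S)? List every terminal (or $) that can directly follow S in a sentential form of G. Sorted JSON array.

FIRST sets, iterate to fixpoint:
iter 1:
  A via A→a: +{a}
  S via S→a b: +{a}
  S via S→b A: +{b}
  FIRST(S)={a,b}  FIRST(A)={a}
iter 2:
  A via A→S b: +{b}
  FIRST(S)={a,b}  FIRST(A)={a,b}
iter 3: — fixpoint
  FIRST(S)={a,b}  FIRST(A)={a,b}

FOLLOW iteration:
initialize: $ ∈ FOLLOW(S)
iter 1:
  A→S b: FOLLOW(S) ⊇ FIRST(b) = {b}; new: +{b}
  S→b A: FOLLOW(A) ⊇ FOLLOW(S) ⊇ {$,b}; new: +{$,b}
  FOLLOW[S]={$,b}  FOLLOW[A]={$,b}
iter 2: (no change)
  FOLLOW[S]={$,b}  FOLLOW[A]={$,b}

FOLLOW(S) = ["$", "b"]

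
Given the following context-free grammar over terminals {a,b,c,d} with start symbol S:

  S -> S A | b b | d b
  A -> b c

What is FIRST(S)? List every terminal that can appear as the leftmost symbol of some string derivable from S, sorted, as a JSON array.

Compute FIRST by fixpoint:
iter 1:
  A via A→b c: +{b}
  S via S→b b: +{b}
  S via S→d b: +{d}
  FIRST(S)={b,d}  FIRST(A)={b}
iter 2: (no change)
  FIRST(S)={b,d}  FIRST(A)={b}

FIRST(S) = ["b", "d"]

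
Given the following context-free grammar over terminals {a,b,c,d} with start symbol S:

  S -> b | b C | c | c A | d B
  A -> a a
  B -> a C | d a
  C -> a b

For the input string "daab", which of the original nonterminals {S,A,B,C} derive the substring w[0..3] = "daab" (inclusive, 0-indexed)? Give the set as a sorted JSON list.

Convert to CNF:
  S -> T1 B | T2 C | T3 A | b | c
  A -> T0 T0
  B -> T0 C | T1 T0
  C -> T0 T2
  T0 -> a
  T1 -> d
  T2 -> b
  T3 -> c

CYK fill — only the sub-triangle for w[0..3]:
  T[0,0] 'd' = {T1}  orig:{}
  T[1,1] 'a' = {T0}  orig:{}
  T[2,2] 'a' = {T0}  orig:{}
  T[3,3] 'b' = {S,T2}  orig:{S}
  T[0,1] 'da' = {B}
  T[1,2] 'aa' = {A}
  T[2,3] 'ab' = {C}
  T[0,2] 'daa' = ∅
  T[1,3] 'aab' = {B}
  T[0,3] 'daab' = {S}

Original NTs in T[0,3] deriving "daab": ["S"]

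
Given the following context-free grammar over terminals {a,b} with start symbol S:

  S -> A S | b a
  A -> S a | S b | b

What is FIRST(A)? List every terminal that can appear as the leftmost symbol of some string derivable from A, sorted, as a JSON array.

Compute FIRST by fixpoint:
round 1:
  A via A→b: +{b}
  S via S→A S: +{b}
  FIRST[S]={b}  FIRST[A]={b}
round 2: (no change)
  FIRST[S]={b}  FIRST[A]={b}

FIRST(A) = ["b"]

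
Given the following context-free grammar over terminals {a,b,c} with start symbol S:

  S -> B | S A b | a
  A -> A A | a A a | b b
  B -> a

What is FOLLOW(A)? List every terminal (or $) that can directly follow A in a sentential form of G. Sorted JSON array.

Compute FIRST by fixpoint:
[1]
  A via A→a A a: +{a}
  A via A→b b: +{b}
  B via B→a: +{a}
  S via S→B: +{a}
  FIRST(S)={a}  FIRST(A)={a,b}  FIRST(B)={a}
[2] — fixpoint
  FIRST(S)={a}  FIRST(A)={a,b}  FIRST(B)={a}

Compute FOLLOW by fixpoint:
FOLLOW(S) := {$}
round 1:
  A→A A: FOLLOW(A) ⊇ FIRST(A) = {a,b}; new: +{a,b}
  S→B: FOLLOW(B) ⊇ FOLLOW(S) ⊇ {$}; new: +{$}
  S→S A b: FOLLOW(S) ⊇ FIRST(A) = {a,b}; new: +{a,b}
  FOLLOW(S)={$,a,b}  FOLLOW(A)={a,b}  FOLLOW(B)={$}
round 2:
  S→B: FOLLOW(B) ⊇ FOLLOW(S) ⊇ {$,a,b}; new: +{a,b}
  FOLLOW(S)={$,a,b}  FOLLOW(A)={a,b}  FOLLOW(B)={$,a,b}
round 3: — fixpoint
  FOLLOW(S)={$,a,b}  FOLLOW(A)={a,b}  FOLLOW(B)={$,a,b}

FOLLOW(A) = ["a", "b"]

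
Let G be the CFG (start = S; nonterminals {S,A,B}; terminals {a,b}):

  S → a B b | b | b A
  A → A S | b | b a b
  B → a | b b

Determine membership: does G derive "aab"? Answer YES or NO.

CNF form of G:
  S -> T0 A | T1 X3 | b
  A -> A S | T0 X2 | b
  B -> T0 T0 | a
  T0 -> b
  T1 -> a
  X2 -> T1 T0
  X3 -> B T0

CYK fill:
  [0..0]={B,T1}  "a"  orig:{B}
  [1..1]={B,T1}  "a"  orig:{B}
  [2..2]={A,S,T0}  "b"  orig:{A,S}
  [0..1]=∅  "aa"
  [1..2]={X2,X3}  "ab"  orig:{}
  [0..2]={S}  "aab"

S ∈ T[0,2] ⇒ YES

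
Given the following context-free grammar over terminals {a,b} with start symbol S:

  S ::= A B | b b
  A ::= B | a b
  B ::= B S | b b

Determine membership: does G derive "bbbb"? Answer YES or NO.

CNF form of G:
  S -> A B | T1 T1
  A -> B S | T0 T1 | T1 T1
  B -> B S | T1 T1
  T0 -> a
  T1 -> b

CYK fill:
  cell(0,0) b: {T1}  orig:{}
  cell(1,1) b: {T1}  orig:{}
  cell(2,2) b: {T1}  orig:{}
  cell(3,3) b: {T1}  orig:{}
  cell(0,1) bb: {A,B,S}
  cell(1,2) bb: {A,B,S}
  cell(2,3) bb: {A,B,S}
  cell(0,2) bbb: ∅
  cell(1,3) bbb: ∅
  cell(0,3) bbbb: {A,B,S}

S ∈ T[0,3] ⇒ YES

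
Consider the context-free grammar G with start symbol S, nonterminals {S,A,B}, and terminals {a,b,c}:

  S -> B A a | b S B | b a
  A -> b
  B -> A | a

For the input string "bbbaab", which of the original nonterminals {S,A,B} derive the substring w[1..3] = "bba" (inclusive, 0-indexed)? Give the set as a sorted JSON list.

CNF form of G:
  S -> B X2 | T1 T0 | T1 X3
  A -> b
  B -> a | b
  T0 -> a
  T1 -> b
  X2 -> A T0
  X3 -> S B

Fill CYK table bottom-up (cells [i..j] with 1 ≤ i ≤ j ≤ 3 only):
  [1..1]={A,B,T1}  "b"  orig:{A,B}
  [2..2]={A,B,T1}  "b"  orig:{A,B}
  [3..3]={B,T0}  "a"  orig:{B}
  [1..2]=∅  "bb"
  [2..3]={S,X2}  "ba"  orig:{S}
  [1..3]={S}  "bba"

Original NTs in T[1,3] deriving "bba": ["S"]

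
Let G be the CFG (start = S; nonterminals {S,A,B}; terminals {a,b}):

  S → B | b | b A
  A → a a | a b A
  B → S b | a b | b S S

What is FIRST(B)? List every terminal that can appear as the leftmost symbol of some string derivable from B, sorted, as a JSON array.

FIRST sets, iterate to fixpoint:
iter 1:
  A via A→a a: +{a}
  B via B→a b: +{a}
  B via B→b S S: +{b}
  S via S→B: +{a,b}
  S: {a,b}  A: {a}  B: {a,b}
iter 2: — fixpoint
  S: {a,b}  A: {a}  B: {a,b}

FIRST(B) = ["a", "b"]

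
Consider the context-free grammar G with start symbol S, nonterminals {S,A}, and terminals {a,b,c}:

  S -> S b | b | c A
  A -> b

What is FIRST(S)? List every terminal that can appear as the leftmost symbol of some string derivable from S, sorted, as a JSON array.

FIRST sets, iterate to fixpoint:
pass 1:
  A via A→b: +{b}
  S via S→b: +{b}
  S via S→c A: +{c}
  FIRST(S)={b,c}  FIRST(A)={b}
pass 2: — fixpoint
  FIRST(S)={b,c}  FIRST(A)={b}

FIRST(S) = ["b", "c"]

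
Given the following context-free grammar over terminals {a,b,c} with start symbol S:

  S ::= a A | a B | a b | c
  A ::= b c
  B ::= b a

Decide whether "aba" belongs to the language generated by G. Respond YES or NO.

CNF form of G:
  S -> T2 A | T2 B | T2 T0 | c
  A -> T0 T1
  B -> T0 T2
  T0 -> b
  T1 -> c
  T2 -> a

Fill CYK table bottom-up:
  [0..0]={T2}  "a"  orig:{}
  [1..1]={T0}  "b"  orig:{}
  [2..2]={T2}  "a"  orig:{}
  [0..1]={S}  "ab"
  [1..2]={B}  "ba"
  [0..2]={S}  "aba"

S ∈ T[0,2] ⇒ YES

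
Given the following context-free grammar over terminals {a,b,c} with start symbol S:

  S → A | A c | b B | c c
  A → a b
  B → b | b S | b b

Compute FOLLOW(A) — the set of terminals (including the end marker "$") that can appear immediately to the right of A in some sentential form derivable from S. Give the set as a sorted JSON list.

FIRST sets, iterate to fixpoint:
pass 1:
  A via A→a b: +{a}
  B via B→b: +{b}
  S via S→A: +{a}
  S via S→b B: +{b}
  S via S→c c: +{c}
  S: {a,b,c}  A: {a}  B: {b}
pass 2: (no change)
  S: {a,b,c}  A: {a}  B: {b}

Compute FOLLOW by fixpoint:
FOLLOW(S) := {$}
iter 1:
  S→A: FOLLOW(A) ⊇ FOLLOW(S) ⊇ {$}; new: +{$}
  S→A c: FOLLOW(A) ⊇ FIRST(c) = {c}; new: +{c}
  S→b B: FOLLOW(B) ⊇ FOLLOW(S) ⊇ {$}; new: +{$}
  FOLLOW[S]={$}  FOLLOW[A]={$,c}  FOLLOW[B]={$}
iter 2: (stable)
  FOLLOW[S]={$}  FOLLOW[A]={$,c}  FOLLOW[B]={$}

FOLLOW(A) = ["$", "c"]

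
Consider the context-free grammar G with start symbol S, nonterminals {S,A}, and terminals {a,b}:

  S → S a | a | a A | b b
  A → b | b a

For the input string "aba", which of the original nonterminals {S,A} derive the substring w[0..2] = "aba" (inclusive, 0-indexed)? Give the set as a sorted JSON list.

CNF form of G:
  S -> S T1 | T0 T0 | T1 A | a
  A -> T0 T1 | b
  T0 -> b
  T1 -> a

Fill CYK table bottom-up — only the sub-triangle for w[0..2]:
  cell(0,0) a: {S,T1}  orig:{S}
  cell(1,1) b: {A,T0}  orig:{A}
  cell(2,2) a: {S,T1}  orig:{S}
  cell(0,1) ab: {S}
  cell(1,2) ba: {A}
  cell(0,2) aba: {S}

Original NTs in T[0,2] deriving "aba": ["S"]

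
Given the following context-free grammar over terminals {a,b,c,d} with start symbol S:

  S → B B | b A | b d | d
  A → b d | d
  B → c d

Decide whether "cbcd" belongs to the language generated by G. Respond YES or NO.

Convert to CNF:
  S -> B B | T0 A | T0 T1 | d
  A -> T0 T1 | d
  B -> T2 T1
  T0 -> b
  T1 -> d
  T2 -> c

CYK fill:
  [0..0]={T2}  "c"  orig:{}
  [1..1]={T0}  "b"  orig:{}
  [2..2]={T2}  "c"  orig:{}
  [3..3]={A,S,T1}  "d"  orig:{A,S}
  [0..1]=∅  "cb"
  [1..2]=∅  "bc"
  [2..3]={B}  "cd"
  [0..2]=∅  "cbc"
  [1..3]=∅  "bcd"
  [0..3]=∅  "cbcd"

S ∉ T[0,3] ⇒ NO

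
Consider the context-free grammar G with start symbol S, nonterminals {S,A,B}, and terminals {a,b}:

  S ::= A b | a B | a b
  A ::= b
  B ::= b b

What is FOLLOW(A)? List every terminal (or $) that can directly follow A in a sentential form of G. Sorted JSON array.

Compute FIRST by fixpoint:
[1]
  A via A→b: +{b}
  B via B→b b: +{b}
  S via S→A b: +{b}
  S via S→a B: +{a}
  FIRST[S]={a,b}  FIRST[A]={b}  FIRST[B]={b}
[2] (no change)
  FIRST[S]={a,b}  FIRST[A]={b}  FIRST[B]={b}

Compute FOLLOW by fixpoint:
FOLLOW(S) := {$}
round 1:
  S→A b: FOLLOW(A) ⊇ FIRST(b) = {b}; new: +{b}
  S→a B: FOLLOW(B) ⊇ FOLLOW(S) ⊇ {$}; new: +{$}
  S: {$}  A: {b}  B: {$}
round 2: (no change)
  S: {$}  A: {b}  B: {$}

FOLLOW(A) = ["b"]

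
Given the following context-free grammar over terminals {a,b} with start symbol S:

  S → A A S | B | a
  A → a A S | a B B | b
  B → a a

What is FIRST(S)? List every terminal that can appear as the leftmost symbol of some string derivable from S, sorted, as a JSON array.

Compute FIRST by fixpoint:
iter 1:
  A via A→a A S: +{a}
  A via A→b: +{b}
  B via B→a a: +{a}
  S via S→A A S: +{a,b}
  S: {a,b}  A: {a,b}  B: {a}
iter 2: (stable)
  S: {a,b}  A: {a,b}  B: {a}

FIRST(S) = ["a", "b"]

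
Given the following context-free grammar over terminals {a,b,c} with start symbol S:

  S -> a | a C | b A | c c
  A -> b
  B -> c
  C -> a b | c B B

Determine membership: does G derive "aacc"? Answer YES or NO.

Convert to CNF:
  S -> T0 C | T1 A | T2 T2 | a
  A -> b
  B -> c
  C -> T0 T1 | T2 X3
  T0 -> a
  T1 -> b
  T2 -> c
  X3 -> B B

CYK fill:
  cell(0,0) a: {S,T0}  orig:{S}
  cell(1,1) a: {S,T0}  orig:{S}
  cell(2,2) c: {B,T2}  orig:{B}
  cell(3,3) c: {B,T2}  orig:{B}
  cell(0,1) aa: ∅
  cell(1,2) ac: ∅
  cell(2,3) cc: {S,X3}  orig:{S}
  cell(0,2) aac: ∅
  cell(1,3) acc: ∅
  cell(0,3) aacc: ∅

S ∉ T[0,3] ⇒ NO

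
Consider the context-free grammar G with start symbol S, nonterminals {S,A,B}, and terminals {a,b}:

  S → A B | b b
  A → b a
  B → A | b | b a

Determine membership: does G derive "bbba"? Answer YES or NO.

CNF form of G:
  S -> A B | T0 T0
  A -> T0 T1
  B -> T0 T1 | b
  T0 -> b
  T1 -> a

CYK fill:
  T[0,0] 'b' = {B,T0}  orig:{B}
  T[1,1] 'b' = {B,T0}  orig:{B}
  T[2,2] 'b' = {B,T0}  orig:{B}
  T[3,3] 'a' = {T1}  orig:{}
  T[0,1] 'bb' = {S}
  T[1,2] 'bb' = {S}
  T[2,3] 'ba' = {A,B}
  T[0,2] 'bbb' = ∅
  T[1,3] 'bba' = ∅
  T[0,3] 'bbba' = ∅

S ∉ T[0,3] ⇒ NO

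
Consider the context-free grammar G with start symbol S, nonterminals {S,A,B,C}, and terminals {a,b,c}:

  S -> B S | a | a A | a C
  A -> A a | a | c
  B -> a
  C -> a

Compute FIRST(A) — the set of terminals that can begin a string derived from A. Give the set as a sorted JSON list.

Compute FIRST by fixpoint:
pass 1:
  A via A→a: +{a}
  A via A→c: +{c}
  B via B→a: +{a}
  C via C→a: +{a}
  S via S→B S: +{a}
  S: {a}  A: {a,c}  B: {a}  C: {a}
pass 2: done
  S: {a}  A: {a,c}  B: {a}  C: {a}

FIRST(A) = ["a", "c"]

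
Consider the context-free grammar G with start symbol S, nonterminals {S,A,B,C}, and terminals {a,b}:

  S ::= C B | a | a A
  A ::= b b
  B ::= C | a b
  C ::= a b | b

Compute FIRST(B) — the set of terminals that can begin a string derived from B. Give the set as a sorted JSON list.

FIRST iteration:
[1]
  A via A→b b: +{b}
  B via B→a b: +{a}
  C via C→a b: +{a}
  C via C→b: +{b}
  S via S→C B: +{a,b}
  S: {a,b}  A: {b}  B: {a}  C: {a,b}
[2]
  B via B→C: +{b}
  S: {a,b}  A: {b}  B: {a,b}  C: {a,b}
[3] done
  S: {a,b}  A: {b}  B: {a,b}  C: {a,b}

FIRST(B) = ["a", "b"]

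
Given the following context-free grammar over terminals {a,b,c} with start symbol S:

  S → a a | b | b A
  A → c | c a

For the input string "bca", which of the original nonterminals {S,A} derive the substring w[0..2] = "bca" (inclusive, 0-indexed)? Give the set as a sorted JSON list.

CNF form of G:
  S -> T1 T1 | T2 A | b
  A -> T0 T1 | c
  T0 -> c
  T1 -> a
  T2 -> b

Fill CYK table bottom-up — only the sub-triangle for w[0..2]:
  T[0,0] 'b' = {S,T2}  orig:{S}
  T[1,1] 'c' = {A,T0}  orig:{A}
  T[2,2] 'a' = {T1}  orig:{}
  T[0,1] 'bc' = {S}
  T[1,2] 'ca' = {A}
  T[0,2] 'bca' = {S}

Original NTs in T[0,2] deriving "bca": ["S"]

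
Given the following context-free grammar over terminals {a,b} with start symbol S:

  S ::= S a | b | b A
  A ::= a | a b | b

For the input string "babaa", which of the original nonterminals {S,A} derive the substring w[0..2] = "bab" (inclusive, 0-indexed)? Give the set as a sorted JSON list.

CNF form of G:
  S -> S T0 | T1 A | b
  A -> T0 T1 | a | b
  T0 -> a
  T1 -> b

CYK table (by increasing span) (cells [i..j] with 0 ≤ i ≤ j ≤ 2 only):
  T[0,0] 'b' = {A,S,T1}  orig:{A,S}
  T[1,1] 'a' = {A,T0}  orig:{A}
  T[2,2] 'b' = {A,S,T1}  orig:{A,S}
  T[0,1] 'ba' = {S}
  T[1,2] 'ab' = {A}
  T[0,2] 'bab' = {S}

Original NTs in T[0,2] deriving "bab": ["S"]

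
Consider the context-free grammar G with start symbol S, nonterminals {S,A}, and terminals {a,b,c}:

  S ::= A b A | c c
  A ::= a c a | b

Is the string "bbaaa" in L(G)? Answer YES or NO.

CNF form of G:
  S -> A X4 | T1 T1
  A -> T0 X3 | b
  T0 -> a
  T1 -> c
  T2 -> b
  X3 -> T1 T0
  X4 -> T2 A

CYK fill:
  [0..0]={A,T2}  "b"  orig:{A}
  [1..1]={A,T2}  "b"  orig:{A}
  [2..2]={T0}  "a"  orig:{}
  [3..3]={T0}  "a"  orig:{}
  [4..4]={T0}  "a"  orig:{}
  [0..1]={X4}  "bb"  orig:{}
  [1..2]=∅  "ba"
  [2..3]=∅  "aa"
  [3..4]=∅  "aa"
  [0..2]=∅  "bba"
  [1..3]=∅  "baa"
  [2..4]=∅  "aaa"
  [0..3]=∅  "bbaa"
  [1..4]=∅  "baaa"
  [0..4]=∅  "bbaaa"

S ∉ T[0,4] ⇒ NO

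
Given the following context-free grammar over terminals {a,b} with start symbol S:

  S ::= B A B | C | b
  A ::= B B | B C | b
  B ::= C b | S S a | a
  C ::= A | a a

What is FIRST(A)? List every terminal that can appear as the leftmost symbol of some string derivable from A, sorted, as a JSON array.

FIRST sets, iterate to fixpoint:
pass 1:
  A via A→b: +{b}
  B via B→a: +{a}
  C via C→A: +{b}
  C via C→a a: +{a}
  S via S→B A B: +{a}
  S via S→C: +{b}
  FIRST[S]={a,b}  FIRST[A]={b}  FIRST[B]={a}  FIRST[C]={a,b}
pass 2:
  A via A→B B: +{a}
  B via B→C b: +{b}
  FIRST[S]={a,b}  FIRST[A]={a,b}  FIRST[B]={a,b}  FIRST[C]={a,b}
pass 3: — fixpoint
  FIRST[S]={a,b}  FIRST[A]={a,b}  FIRST[B]={a,b}  FIRST[C]={a,b}

FIRST(A) = ["a", "b"]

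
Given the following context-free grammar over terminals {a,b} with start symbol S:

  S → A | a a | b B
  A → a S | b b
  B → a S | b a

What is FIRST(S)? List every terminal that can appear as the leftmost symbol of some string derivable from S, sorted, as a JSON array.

Compute FIRST by fixpoint:
round 1:
  A via A→a S: +{a}
  A via A→b b: +{b}
  B via B→a S: +{a}
  B via B→b a: +{b}
  S via S→A: +{a,b}
  FIRST(S)={a,b}  FIRST(A)={a,b}  FIRST(B)={a,b}
round 2: (no change)
  FIRST(S)={a,b}  FIRST(A)={a,b}  FIRST(B)={a,b}

FIRST(S) = ["a", "b"]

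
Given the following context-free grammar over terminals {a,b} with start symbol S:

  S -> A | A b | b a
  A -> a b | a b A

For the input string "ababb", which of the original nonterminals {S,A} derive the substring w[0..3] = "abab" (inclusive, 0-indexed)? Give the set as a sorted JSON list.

Convert to CNF:
  S -> A T1 | T0 T1 | T0 X3 | T1 T0
  A -> T0 T1 | T0 X2
  T0 -> a
  T1 -> b
  X2 -> T1 A
  X3 -> T1 A

CYK fill — only the sub-triangle for w[0..3]:
  cell(0,0) a: {T0}  orig:{}
  cell(1,1) b: {T1}  orig:{}
  cell(2,2) a: {T0}  orig:{}
  cell(3,3) b: {T1}  orig:{}
  cell(0,1) ab: {A,S}
  cell(1,2) ba: {S}
  cell(2,3) ab: {A,S}
  cell(0,2) aba: ∅
  cell(1,3) bab: {X2,X3}  orig:{}
  cell(0,3) abab: {A,S}

Original NTs in T[0,3] deriving "abab": ["A", "S"]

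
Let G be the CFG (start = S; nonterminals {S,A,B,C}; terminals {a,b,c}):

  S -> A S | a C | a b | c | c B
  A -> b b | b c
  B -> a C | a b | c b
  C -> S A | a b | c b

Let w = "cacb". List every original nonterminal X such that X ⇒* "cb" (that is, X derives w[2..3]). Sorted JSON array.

Convert to CNF:
  S -> A S | T1 B | T2 C | T2 T0 | c
  A -> T0 T0 | T0 T1
  B -> T1 T0 | T2 C | T2 T0
  C -> S A | T1 T0 | T2 T0
  T0 -> b
  T1 -> c
  T2 -> a

Fill CYK table bottom-up — only the sub-triangle for w[2..3]:
  cell(2,2) c: {S,T1}  orig:{S}
  cell(3,3) b: {T0}  orig:{}
  cell(2,3) cb: {B,C}

Original NTs in T[2,3] deriving "cb": ["B", "C"]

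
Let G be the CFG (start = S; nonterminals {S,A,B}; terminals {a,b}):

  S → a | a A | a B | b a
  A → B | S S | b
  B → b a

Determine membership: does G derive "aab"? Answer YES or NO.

Convert to CNF:
  S -> T0 T1 | T1 A | T1 B | a
  A -> S S | T0 T1 | b
  B -> T0 T1
  T0 -> b
  T1 -> a

CYK table (by increasing span):
  cell(0,0) a: {S,T1}  orig:{S}
  cell(1,1) a: {S,T1}  orig:{S}
  cell(2,2) b: {A,T0}  orig:{A}
  cell(0,1) aa: {A}
  cell(1,2) ab: {S}
  cell(0,2) aab: {A}

S ∉ T[0,2] ⇒ NO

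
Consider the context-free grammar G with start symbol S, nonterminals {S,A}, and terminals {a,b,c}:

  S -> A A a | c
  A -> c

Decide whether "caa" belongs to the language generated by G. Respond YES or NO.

CNF form of G:
  S -> A X1 | c
  A -> c
  T0 -> a
  X1 -> A T0

CYK table (by increasing span):
  T[0,0] 'c' = {A,S}
  T[1,1] 'a' = {T0}  orig:{}
  T[2,2] 'a' = {T0}  orig:{}
  T[0,1] 'ca' = {X1}  orig:{}
  T[1,2] 'aa' = ∅
  T[0,2] 'caa' = ∅

S ∉ T[0,2] ⇒ NO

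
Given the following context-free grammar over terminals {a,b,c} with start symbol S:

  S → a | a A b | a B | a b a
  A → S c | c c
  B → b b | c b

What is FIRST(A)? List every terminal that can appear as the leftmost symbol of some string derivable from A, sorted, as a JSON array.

Compute FIRST by fixpoint:
iter 1:
  A via A→c c: +{c}
  B via B→b b: +{b}
  B via B→c b: +{c}
  S via S→a: +{a}
  FIRST[S]={a}  FIRST[A]={c}  FIRST[B]={b,c}
iter 2:
  A via A→S c: +{a}
  FIRST[S]={a}  FIRST[A]={a,c}  FIRST[B]={b,c}
iter 3: done
  FIRST[S]={a}  FIRST[A]={a,c}  FIRST[B]={b,c}

FIRST(A) = ["a", "c"]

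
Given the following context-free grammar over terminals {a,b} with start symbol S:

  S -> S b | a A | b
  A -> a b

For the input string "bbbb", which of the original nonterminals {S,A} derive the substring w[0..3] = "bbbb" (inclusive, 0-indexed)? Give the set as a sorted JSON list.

Convert to CNF:
  S -> S T1 | T0 A | b
  A -> T0 T1
  T0 -> a
  T1 -> b

CYK fill, restricted to cells inside w[0..3]:
  cell(0,0) b: {S,T1}  orig:{S}
  cell(1,1) b: {S,T1}  orig:{S}
  cell(2,2) b: {S,T1}  orig:{S}
  cell(3,3) b: {S,T1}  orig:{S}
  cell(0,1) bb: {S}
  cell(1,2) bb: {S}
  cell(2,3) bb: {S}
  cell(0,2) bbb: {S}
  cell(1,3) bbb: {S}
  cell(0,3) bbbb: {S}

Original NTs in T[0,3] deriving "bbbb": ["S"]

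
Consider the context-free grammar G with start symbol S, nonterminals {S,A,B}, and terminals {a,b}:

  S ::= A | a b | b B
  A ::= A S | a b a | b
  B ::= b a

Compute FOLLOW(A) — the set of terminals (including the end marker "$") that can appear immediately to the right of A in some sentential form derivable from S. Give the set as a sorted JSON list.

FIRST sets, iterate to fixpoint:
round 1:
  A via A→a b a: +{a}
  A via A→b: +{b}
  B via B→b a: +{b}
  S via S→A: +{a,b}
  FIRST[S]={a,b}  FIRST[A]={a,b}  FIRST[B]={b}
round 2: (no change)
  FIRST[S]={a,b}  FIRST[A]={a,b}  FIRST[B]={b}

FOLLOW iteration:
FOLLOW(S) := {$}
iter 1:
  A→A S: FOLLOW(A) ⊇ FIRST(S) = {a,b}; new: +{a,b}
  A→A S: FOLLOW(S) ⊇ FOLLOW(A) ⊇ {a,b}; new: +{a,b}
  S→A: FOLLOW(A) ⊇ FOLLOW(S) ⊇ {$,a,b}; new: +{$}
  S→b B: FOLLOW(B) ⊇ FOLLOW(S) ⊇ {$,a,b}; new: +{$,a,b}
  FOLLOW[S]={$,a,b}  FOLLOW[A]={$,a,b}  FOLLOW[B]={$,a,b}
iter 2: (no change)
  FOLLOW[S]={$,a,b}  FOLLOW[A]={$,a,b}  FOLLOW[B]={$,a,b}

FOLLOW(A) = ["$", "a", "b"]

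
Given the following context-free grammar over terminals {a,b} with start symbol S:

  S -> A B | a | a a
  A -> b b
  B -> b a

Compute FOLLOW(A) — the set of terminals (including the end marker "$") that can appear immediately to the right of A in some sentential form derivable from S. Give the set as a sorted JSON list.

Compute FIRST by fixpoint:
[1]
  A via A→b b: +{b}
  B via B→b a: +{b}
  S via S→A B: +{b}
  S via S→a: +{a}
  S: {a,b}  A: {b}  B: {b}
[2] (no change)
  S: {a,b}  A: {b}  B: {b}

FOLLOW sets:
initialize: $ ∈ FOLLOW(S)
[1]
  S→A B: FOLLOW(A) ⊇ FIRST(B) = {b}; new: +{b}
  S→A B: FOLLOW(B) ⊇ FOLLOW(S) ⊇ {$}; new: +{$}
  FOLLOW(S)={$}  FOLLOW(A)={b}  FOLLOW(B)={$}
[2] (no change)
  FOLLOW(S)={$}  FOLLOW(A)={b}  FOLLOW(B)={$}

FOLLOW(A) = ["b"]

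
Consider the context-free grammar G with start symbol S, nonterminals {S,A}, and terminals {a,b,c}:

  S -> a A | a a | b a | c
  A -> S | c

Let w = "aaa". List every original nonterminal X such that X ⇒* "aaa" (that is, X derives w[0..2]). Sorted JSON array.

Convert to CNF:
  S -> T0 A | T0 T0 | T1 T0 | c
  A -> T0 A | T0 T0 | T1 T0 | c
  T0 -> a
  T1 -> b

Fill CYK table bottom-up — only the sub-triangle for w[0..2]:
  cell(0,0) a: {T0}  orig:{}
  cell(1,1) a: {T0}  orig:{}
  cell(2,2) a: {T0}  orig:{}
  cell(0,1) aa: {A,S}
  cell(1,2) aa: {A,S}
  cell(0,2) aaa: {A,S}

Original NTs in T[0,2] deriving "aaa": ["A", "S"]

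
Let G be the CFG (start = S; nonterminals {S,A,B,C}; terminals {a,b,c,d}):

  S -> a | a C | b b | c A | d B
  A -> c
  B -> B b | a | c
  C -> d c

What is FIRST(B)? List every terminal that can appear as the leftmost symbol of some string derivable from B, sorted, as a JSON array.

FIRST sets, iterate to fixpoint:
iter 1:
  A via A→c: +{c}
  B via B→a: +{a}
  B via B→c: +{c}
  C via C→d c: +{d}
  S via S→a: +{a}
  S via S→b b: +{b}
  S via S→c A: +{c}
  S via S→d B: +{d}
  S: {a,b,c,d}  A: {c}  B: {a,c}  C: {d}
iter 2: done
  S: {a,b,c,d}  A: {c}  B: {a,c}  C: {d}

FIRST(B) = ["a", "c"]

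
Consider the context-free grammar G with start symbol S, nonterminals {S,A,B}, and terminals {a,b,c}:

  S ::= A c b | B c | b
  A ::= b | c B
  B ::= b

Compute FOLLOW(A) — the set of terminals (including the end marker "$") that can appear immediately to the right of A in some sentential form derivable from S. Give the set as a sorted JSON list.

FIRST iteration:
iter 1:
  A via A→b: +{b}
  A via A→c B: +{c}
  B via B→b: +{b}
  S via S→A c b: +{b,c}
  S: {b,c}  A: {b,c}  B: {b}
iter 2: — fixpoint
  S: {b,c}  A: {b,c}  B: {b}

Compute FOLLOW by fixpoint:
seed FOLLOW(S) with $
[1]
  S→A c b: FOLLOW(A) ⊇ FIRST(c) = {c}; new: +{c}
  S→B c: FOLLOW(B) ⊇ FIRST(c) = {c}; new: +{c}
  FOLLOW(S)={$}  FOLLOW(A)={c}  FOLLOW(B)={c}
[2] (no change)
  FOLLOW(S)={$}  FOLLOW(A)={c}  FOLLOW(B)={c}

FOLLOW(A) = ["c"]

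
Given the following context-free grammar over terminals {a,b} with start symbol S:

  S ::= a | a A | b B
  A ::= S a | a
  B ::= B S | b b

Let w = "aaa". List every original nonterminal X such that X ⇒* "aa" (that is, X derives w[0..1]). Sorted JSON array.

Convert to CNF:
  S -> T0 A | T1 B | a
  A -> S T0 | a
  B -> B S | T1 T1
  T0 -> a
  T1 -> b

Fill CYK table bottom-up (cells [i..j] with 0 ≤ i ≤ j ≤ 1 only):
  cell(0,0) a: {A,S,T0}  orig:{A,S}
  cell(1,1) a: {A,S,T0}  orig:{A,S}
  cell(0,1) aa: {A,S}

Original NTs in T[0,1] deriving "aa": ["A", "S"]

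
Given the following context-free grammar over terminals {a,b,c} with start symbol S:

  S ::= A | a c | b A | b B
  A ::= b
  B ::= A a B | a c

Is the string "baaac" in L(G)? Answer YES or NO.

Convert to CNF:
  S -> T0 T1 | T2 A | T2 B | b
  A -> b
  B -> A X3 | T0 T1
  T0 -> a
  T1 -> c
  T2 -> b
  X3 -> T0 B

Fill CYK table bottom-up:
  cell(0,0) b: {A,S,T2}  orig:{A,S}
  cell(1,1) a: {T0}  orig:{}
  cell(2,2) a: {T0}  orig:{}
  cell(3,3) a: {T0}  orig:{}
  cell(4,4) c: {T1}  orig:{}
  cell(0,1) ba: ∅
  cell(1,2) aa: ∅
  cell(2,3) aa: ∅
  cell(3,4) ac: {B,S}
  cell(0,2) baa: ∅
  cell(1,3) aaa: ∅
  cell(2,4) aac: {X3}  orig:{}
  cell(0,3) baaa: ∅
  cell(1,4) aaac: ∅
  cell(0,4) baaac: ∅

S ∉ T[0,4] ⇒ NO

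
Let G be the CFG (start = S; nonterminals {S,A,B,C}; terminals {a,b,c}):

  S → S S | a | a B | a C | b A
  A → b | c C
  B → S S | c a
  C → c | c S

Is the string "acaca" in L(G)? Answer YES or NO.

Convert to CNF:
  S -> S S | T1 B | T1 C | T2 A | a
  A -> T0 C | b
  B -> S S | T0 T1
  C -> T0 S | c
  T0 -> c
  T1 -> a
  T2 -> b

CYK table (by increasing span):
  [0..0]={S,T1}  "a"  orig:{S}
  [1..1]={C,T0}  "c"  orig:{C}
  [2..2]={S,T1}  "a"  orig:{S}
  [3..3]={C,T0}  "c"  orig:{C}
  [4..4]={S,T1}  "a"  orig:{S}
  [0..1]={S}  "ac"
  [1..2]={B,C}  "ca"
  [2..3]={S}  "ac"
  [3..4]={B,C}  "ca"
  [0..2]={B,S}  "aca"
  [1..3]={C}  "cac"
  [2..4]={B,S}  "aca"
  [0..3]={B,S}  "acac"
  [1..4]={C}  "caca"
  [0..4]={B,S}  "acaca"

S ∈ T[0,4] ⇒ YES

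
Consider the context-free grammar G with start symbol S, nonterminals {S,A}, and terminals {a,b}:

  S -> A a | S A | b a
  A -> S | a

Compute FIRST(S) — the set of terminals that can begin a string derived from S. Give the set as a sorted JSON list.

FIRST iteration:
round 1:
  A via A→a: +{a}
  S via S→A a: +{a}
  S via S→b a: +{b}
  S: {a,b}  A: {a}
round 2:
  A via A→S: +{b}
  S: {a,b}  A: {a,b}
round 3: (no change)
  S: {a,b}  A: {a,b}

FIRST(S) = ["a", "b"]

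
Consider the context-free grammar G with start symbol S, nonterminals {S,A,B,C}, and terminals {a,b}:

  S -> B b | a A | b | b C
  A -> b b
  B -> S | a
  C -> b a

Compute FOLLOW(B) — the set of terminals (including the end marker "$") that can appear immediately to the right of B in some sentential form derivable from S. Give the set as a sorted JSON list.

Compute FIRST by fixpoint:
pass 1:
  A via A→b b: +{b}
  B via B→a: +{a}
  C via C→b a: +{b}
  S via S→B b: +{a}
  S via S→b: +{b}
  S: {a,b}  A: {b}  B: {a}  C: {b}
pass 2:
  B via B→S: +{b}
  S: {a,b}  A: {b}  B: {a,b}  C: {b}
pass 3: (no change)
  S: {a,b}  A: {b}  B: {a,b}  C: {b}

FOLLOW sets:
FOLLOW(S) := {$}
iter 1:
  S→B b: FOLLOW(B) ⊇ FIRST(b) = {b}; new: +{b}
  S→a A: FOLLOW(A) ⊇ FOLLOW(S) ⊇ {$}; new: +{$}
  S→b C: FOLLOW(C) ⊇ FOLLOW(S) ⊇ {$}; new: +{$}
  FOLLOW[S]={$}  FOLLOW[A]={$}  FOLLOW[B]={b}  FOLLOW[C]={$}
iter 2:
  B→S: FOLLOW(S) ⊇ FOLLOW(B) ⊇ {b}; new: +{b}
  S→a A: FOLLOW(A) ⊇ FOLLOW(S) ⊇ {$,b}; new: +{b}
  S→b C: FOLLOW(C) ⊇ FOLLOW(S) ⊇ {$,b}; new: +{b}
  FOLLOW[S]={$,b}  FOLLOW[A]={$,b}  FOLLOW[B]={b}  FOLLOW[C]={$,b}
iter 3: (stable)
  FOLLOW[S]={$,b}  FOLLOW[A]={$,b}  FOLLOW[B]={b}  FOLLOW[C]={$,b}

FOLLOW(B) = ["b"]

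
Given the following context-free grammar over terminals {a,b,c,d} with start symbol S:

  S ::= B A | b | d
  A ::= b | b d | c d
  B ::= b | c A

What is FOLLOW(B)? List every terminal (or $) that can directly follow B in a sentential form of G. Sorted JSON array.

FIRST iteration:
pass 1:
  A via A→b: +{b}
  A via A→c d: +{c}
  B via B→b: +{b}
  B via B→c A: +{c}
  S via S→B A: +{b,c}
  S via S→d: +{d}
  FIRST(S)={b,c,d}  FIRST(A)={b,c}  FIRST(B)={b,c}
pass 2: (stable)
  FIRST(S)={b,c,d}  FIRST(A)={b,c}  FIRST(B)={b,c}

FOLLOW sets:
seed FOLLOW(S) with $
[1]
  S→B A: FOLLOW(B) ⊇ FIRST(A) = {b,c}; new: +{b,c}
  S→B A: FOLLOW(A) ⊇ FOLLOW(S) ⊇ {$}; new: +{$}
  S: {$}  A: {$}  B: {b,c}
[2]
  B→c A: FOLLOW(A) ⊇ FOLLOW(B) ⊇ {b,c}; new: +{b,c}
  S: {$}  A: {$,b,c}  B: {b,c}
[3] done
  S: {$}  A: {$,b,c}  B: {b,c}

FOLLOW(B) = ["b", "c"]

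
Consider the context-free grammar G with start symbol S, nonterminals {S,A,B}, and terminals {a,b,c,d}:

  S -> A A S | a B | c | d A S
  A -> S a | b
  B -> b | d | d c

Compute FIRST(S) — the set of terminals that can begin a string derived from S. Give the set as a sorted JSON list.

Compute FIRST by fixpoint:
[1]
  A via A→b: +{b}
  B via B→b: +{b}
  B via B→d: +{d}
  S via S→A A S: +{b}
  S via S→a B: +{a}
  S via S→c: +{c}
  S via S→d A S: +{d}
  S: {a,b,c,d}  A: {b}  B: {b,d}
[2]
  A via A→S a: +{a,c,d}
  S: {a,b,c,d}  A: {a,b,c,d}  B: {b,d}
[3] done
  S: {a,b,c,d}  A: {a,b,c,d}  B: {b,d}

FIRST(S) = ["a", "b", "c", "d"]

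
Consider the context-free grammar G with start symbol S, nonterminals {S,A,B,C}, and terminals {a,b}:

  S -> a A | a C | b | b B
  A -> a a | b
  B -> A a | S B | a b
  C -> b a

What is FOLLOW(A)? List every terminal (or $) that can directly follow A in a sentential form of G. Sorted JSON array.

FIRST sets, iterate to fixpoint:
round 1:
  A via A→a a: +{a}
  A via A→b: +{b}
  B via B→A a: +{a,b}
  C via C→b a: +{b}
  S via S→a A: +{a}
  S via S→b: +{b}
  FIRST(S)={a,b}  FIRST(A)={a,b}  FIRST(B)={a,b}  FIRST(C)={b}
round 2: (stable)
  FIRST(S)={a,b}  FIRST(A)={a,b}  FIRST(B)={a,b}  FIRST(C)={b}

Compute FOLLOW by fixpoint:
seed FOLLOW(S) with $
round 1:
  B→A a: FOLLOW(A) ⊇ FIRST(a) = {a}; new: +{a}
  B→S B: FOLLOW(S) ⊇ FIRST(B) = {a,b}; new: +{a,b}
  S→a A: FOLLOW(A) ⊇ FOLLOW(S) ⊇ {$,a,b}; new: +{$,b}
  S→a C: FOLLOW(C) ⊇ FOLLOW(S) ⊇ {$,a,b}; new: +{$,a,b}
  S→b B: FOLLOW(B) ⊇ FOLLOW(S) ⊇ {$,a,b}; new: +{$,a,b}
  S: {$,a,b}  A: {$,a,b}  B: {$,a,b}  C: {$,a,b}
round 2: done
  S: {$,a,b}  A: {$,a,b}  B: {$,a,b}  C: {$,a,b}

FOLLOW(A) = ["$", "a", "b"]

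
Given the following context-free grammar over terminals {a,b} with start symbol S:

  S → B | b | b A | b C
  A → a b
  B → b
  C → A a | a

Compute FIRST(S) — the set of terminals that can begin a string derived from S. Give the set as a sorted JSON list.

Compute FIRST by fixpoint:
pass 1:
  A via A→a b: +{a}
  B via B→b: +{b}
  C via C→A a: +{a}
  S via S→B: +{b}
  FIRST(S)={b}  FIRST(A)={a}  FIRST(B)={b}  FIRST(C)={a}
pass 2: done
  FIRST(S)={b}  FIRST(A)={a}  FIRST(B)={b}  FIRST(C)={a}

FIRST(S) = ["b"]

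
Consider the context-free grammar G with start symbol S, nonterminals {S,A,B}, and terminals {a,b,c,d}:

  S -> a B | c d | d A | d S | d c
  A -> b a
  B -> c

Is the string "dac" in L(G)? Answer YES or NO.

CNF form of G:
  S -> T1 B | T2 T3 | T3 A | T3 S | T3 T2
  A -> T0 T1
  B -> c
  T0 -> b
  T1 -> a
  T2 -> c
  T3 -> d

CYK fill:
  T[0,0] 'd' = {T3}  orig:{}
  T[1,1] 'a' = {T1}  orig:{}
  T[2,2] 'c' = {B,T2}  orig:{B}
  T[0,1] 'da' = ∅
  T[1,2] 'ac' = {S}
  T[0,2] 'dac' = {S}

S ∈ T[0,2] ⇒ YES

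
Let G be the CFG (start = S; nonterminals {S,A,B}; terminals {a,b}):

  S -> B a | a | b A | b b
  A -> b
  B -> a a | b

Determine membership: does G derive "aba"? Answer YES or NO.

CNF form of G:
  S -> B T0 | T1 A | T1 T1 | a
  A -> b
  B -> T0 T0 | b
  T0 -> a
  T1 -> b

CYK fill:
  [0..0]={S,T0}  "a"  orig:{S}
  [1..1]={A,B,T1}  "b"  orig:{A,B}
  [2..2]={S,T0}  "a"  orig:{S}
  [0..1]=∅  "ab"
  [1..2]={S}  "ba"
  [0..2]=∅  "aba"

S ∉ T[0,2] ⇒ NO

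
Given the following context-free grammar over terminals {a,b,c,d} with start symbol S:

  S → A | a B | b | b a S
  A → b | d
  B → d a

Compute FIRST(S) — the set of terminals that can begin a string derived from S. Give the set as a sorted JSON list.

FIRST sets, iterate to fixpoint:
pass 1:
  A via A→b: +{b}
  A via A→d: +{d}
  B via B→d a: +{d}
  S via S→A: +{b,d}
  S via S→a B: +{a}
  FIRST(S)={a,b,d}  FIRST(A)={b,d}  FIRST(B)={d}
pass 2: — fixpoint
  FIRST(S)={a,b,d}  FIRST(A)={b,d}  FIRST(B)={d}

FIRST(S) = ["a", "b", "d"]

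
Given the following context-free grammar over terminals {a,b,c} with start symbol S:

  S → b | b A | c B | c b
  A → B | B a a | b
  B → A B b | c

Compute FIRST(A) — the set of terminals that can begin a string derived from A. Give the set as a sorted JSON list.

FIRST iteration:
[1]
  A via A→b: +{b}
  B via B→A B b: +{b}
  B via B→c: +{c}
  S via S→b: +{b}
  S via S→c B: +{c}
  S: {b,c}  A: {b}  B: {b,c}
[2]
  A via A→B: +{c}
  S: {b,c}  A: {b,c}  B: {b,c}
[3] — fixpoint
  S: {b,c}  A: {b,c}  B: {b,c}

FIRST(A) = ["b", "c"]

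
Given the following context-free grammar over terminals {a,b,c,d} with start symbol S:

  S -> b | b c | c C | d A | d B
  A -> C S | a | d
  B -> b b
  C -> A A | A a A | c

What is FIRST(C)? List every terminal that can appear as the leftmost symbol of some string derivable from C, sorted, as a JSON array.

Compute FIRST by fixpoint:
pass 1:
  A via A→a: +{a}
  A via A→d: +{d}
  B via B→b b: +{b}
  C via C→A A: +{a,d}
  C via C→c: +{c}
  S via S→b: +{b}
  S via S→c C: +{c}
  S via S→d A: +{d}
  S: {b,c,d}  A: {a,d}  B: {b}  C: {a,c,d}
pass 2:
  A via A→C S: +{c}
  S: {b,c,d}  A: {a,c,d}  B: {b}  C: {a,c,d}
pass 3: done
  S: {b,c,d}  A: {a,c,d}  B: {b}  C: {a,c,d}

FIRST(C) = ["a", "c", "d"]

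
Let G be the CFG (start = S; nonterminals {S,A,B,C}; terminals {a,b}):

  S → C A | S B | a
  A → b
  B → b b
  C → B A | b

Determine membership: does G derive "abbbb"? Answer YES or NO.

CNF form of G:
  S -> C A | S B | a
  A -> b
  B -> T0 T0
  C -> B A | b
  T0 -> b

CYK fill:
  cell(0,0) a: {S}
  cell(1,1) b: {A,C,T0}  orig:{A,C}
  cell(2,2) b: {A,C,T0}  orig:{A,C}
  cell(3,3) b: {A,C,T0}  orig:{A,C}
  cell(4,4) b: {A,C,T0}  orig:{A,C}
  cell(0,1) ab: ∅
  cell(1,2) bb: {B,S}
  cell(2,3) bb: {B,S}
  cell(3,4) bb: {B,S}
  cell(0,2) abb: {S}
  cell(1,3) bbb: {C}
  cell(2,4) bbb: {C}
  cell(0,3) abbb: ∅
  cell(1,4) bbbb: {S}
  cell(0,4) abbbb: {S}

S ∈ T[0,4] ⇒ YES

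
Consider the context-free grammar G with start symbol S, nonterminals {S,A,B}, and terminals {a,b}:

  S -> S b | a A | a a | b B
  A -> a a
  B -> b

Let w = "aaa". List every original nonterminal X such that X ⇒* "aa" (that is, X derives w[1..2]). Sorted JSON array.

CNF form of G:
  S -> S T1 | T0 A | T0 T0 | T1 B
  A -> T0 T0
  B -> b
  T0 -> a
  T1 -> b

CYK fill, restricted to cells inside w[1..2]:
  T[1,1] 'a' = {T0}  orig:{}
  T[2,2] 'a' = {T0}  orig:{}
  T[1,2] 'aa' = {A,S}

Original NTs in T[1,2] deriving "aa": ["A", "S"]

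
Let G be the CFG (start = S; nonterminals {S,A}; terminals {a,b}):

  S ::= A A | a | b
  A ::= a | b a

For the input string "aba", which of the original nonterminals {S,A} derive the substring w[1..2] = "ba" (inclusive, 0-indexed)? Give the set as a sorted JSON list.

CNF form of G:
  S -> A A | a | b
  A -> T0 T1 | a
  T0 -> b
  T1 -> a

CYK table (by increasing span), restricted to cells inside w[1..2]:
  T[1,1] 'b' = {S,T0}  orig:{S}
  T[2,2] 'a' = {A,S,T1}  orig:{A,S}
  T[1,2] 'ba' = {A}

Original NTs in T[1,2] deriving "ba": ["A"]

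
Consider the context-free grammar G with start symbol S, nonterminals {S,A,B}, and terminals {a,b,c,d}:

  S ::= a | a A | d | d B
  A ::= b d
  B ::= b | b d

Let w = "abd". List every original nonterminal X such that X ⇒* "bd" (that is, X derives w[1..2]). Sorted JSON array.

Convert to CNF:
  S -> T1 B | T2 A | a | d
  A -> T0 T1
  B -> T0 T1 | b
  T0 -> b
  T1 -> d
  T2 -> a

Fill CYK table bottom-up — only the sub-triangle for w[1..2]:
  [1..1]={B,T0}  "b"  orig:{B}
  [2..2]={S,T1}  "d"  orig:{S}
  [1..2]={A,B}  "bd"

Original NTs in T[1,2] deriving "bd": ["A", "B"]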